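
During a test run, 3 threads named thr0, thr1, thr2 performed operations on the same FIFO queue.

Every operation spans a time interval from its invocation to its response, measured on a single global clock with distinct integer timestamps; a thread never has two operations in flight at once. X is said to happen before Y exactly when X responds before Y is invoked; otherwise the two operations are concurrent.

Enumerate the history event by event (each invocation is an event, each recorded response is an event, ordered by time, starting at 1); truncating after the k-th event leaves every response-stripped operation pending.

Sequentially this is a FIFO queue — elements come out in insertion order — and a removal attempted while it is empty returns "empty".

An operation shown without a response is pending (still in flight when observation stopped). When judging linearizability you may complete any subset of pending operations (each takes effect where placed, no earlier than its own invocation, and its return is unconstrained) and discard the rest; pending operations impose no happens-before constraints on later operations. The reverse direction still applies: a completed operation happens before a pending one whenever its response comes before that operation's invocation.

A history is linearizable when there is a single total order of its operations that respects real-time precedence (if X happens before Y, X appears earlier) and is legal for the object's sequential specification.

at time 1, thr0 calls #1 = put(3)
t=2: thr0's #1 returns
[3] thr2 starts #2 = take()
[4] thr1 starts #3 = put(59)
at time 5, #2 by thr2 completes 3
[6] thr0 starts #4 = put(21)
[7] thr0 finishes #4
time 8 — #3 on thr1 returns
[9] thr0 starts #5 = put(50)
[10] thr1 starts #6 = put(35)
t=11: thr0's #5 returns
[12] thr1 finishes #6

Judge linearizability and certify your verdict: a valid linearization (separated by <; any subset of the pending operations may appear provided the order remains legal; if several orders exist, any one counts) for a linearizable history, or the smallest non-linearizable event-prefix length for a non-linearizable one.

after step 1 (#1 put(3)): queue <3>
after step 2 (#2 take() → 3): queue <>
after step 3 (#3 put(59)): queue <59>
after step 4 (#4 put(21)): queue <59,21>
after step 5 (#5 put(50)): queue <59,21,50>
after step 6 (#6 put(35)): queue <59,21,50,35>

linearizable — witness: #1 < #2 < #3 < #4 < #5 < #6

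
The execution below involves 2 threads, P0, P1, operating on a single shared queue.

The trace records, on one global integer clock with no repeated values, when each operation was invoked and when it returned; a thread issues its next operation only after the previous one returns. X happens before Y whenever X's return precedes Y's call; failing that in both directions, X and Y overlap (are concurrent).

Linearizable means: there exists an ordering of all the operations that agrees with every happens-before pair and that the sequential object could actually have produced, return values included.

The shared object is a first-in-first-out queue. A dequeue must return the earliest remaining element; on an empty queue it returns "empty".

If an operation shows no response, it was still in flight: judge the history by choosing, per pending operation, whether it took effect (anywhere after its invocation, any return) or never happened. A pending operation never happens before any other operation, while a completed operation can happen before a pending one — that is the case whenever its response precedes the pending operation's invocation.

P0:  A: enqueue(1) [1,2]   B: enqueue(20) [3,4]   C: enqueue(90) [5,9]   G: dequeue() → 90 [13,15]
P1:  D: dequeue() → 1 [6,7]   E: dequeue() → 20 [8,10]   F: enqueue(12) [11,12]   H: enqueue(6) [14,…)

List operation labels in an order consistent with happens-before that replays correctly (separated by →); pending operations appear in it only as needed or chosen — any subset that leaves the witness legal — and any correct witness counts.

1. A enqueue(1), leaving queue <1>
2. B enqueue(20), leaving queue <1,20>
3. C enqueue(90), leaving queue <1,20,90>
4. D dequeue() → 1, leaving queue <20,90>
5. E dequeue() → 20, leaving queue <90>
6. F enqueue(12), leaving queue <90,12>
7. G dequeue() → 90, leaving queue <12>

A → B → C → D → E → F → G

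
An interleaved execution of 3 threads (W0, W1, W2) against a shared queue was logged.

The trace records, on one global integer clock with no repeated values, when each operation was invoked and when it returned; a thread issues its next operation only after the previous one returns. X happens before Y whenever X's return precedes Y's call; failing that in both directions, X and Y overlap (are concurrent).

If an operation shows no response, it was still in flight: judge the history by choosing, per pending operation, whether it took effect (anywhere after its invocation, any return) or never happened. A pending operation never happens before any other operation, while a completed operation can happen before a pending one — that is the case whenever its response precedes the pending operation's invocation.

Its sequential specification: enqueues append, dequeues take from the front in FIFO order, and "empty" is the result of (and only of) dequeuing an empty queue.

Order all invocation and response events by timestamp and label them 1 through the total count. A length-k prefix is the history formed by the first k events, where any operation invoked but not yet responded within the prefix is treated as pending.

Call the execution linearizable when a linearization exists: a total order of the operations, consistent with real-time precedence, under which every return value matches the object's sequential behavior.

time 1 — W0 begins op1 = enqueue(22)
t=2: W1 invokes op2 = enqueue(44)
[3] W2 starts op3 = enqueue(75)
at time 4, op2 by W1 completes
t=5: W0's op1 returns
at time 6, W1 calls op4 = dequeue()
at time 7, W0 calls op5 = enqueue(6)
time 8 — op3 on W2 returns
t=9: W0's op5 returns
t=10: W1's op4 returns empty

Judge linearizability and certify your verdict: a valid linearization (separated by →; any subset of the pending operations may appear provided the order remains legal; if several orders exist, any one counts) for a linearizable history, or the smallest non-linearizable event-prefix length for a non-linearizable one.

cut after 9 events: linearizable; cut after 10 events (op4 responds, time 10): not linearizable
no legal order exists: 20 real-time-consistent candidates over 5 completed queue operations, all rejected
e.g. op1, op2, op3, op4, op5: illegal at step 4, since op4 dequeue() → empty cannot apply there
e.g. op1, op2, op3, op5, op4: illegal at step 5, since op4 dequeue() → empty cannot apply there

not linearizable — minimal violating prefix: 10 events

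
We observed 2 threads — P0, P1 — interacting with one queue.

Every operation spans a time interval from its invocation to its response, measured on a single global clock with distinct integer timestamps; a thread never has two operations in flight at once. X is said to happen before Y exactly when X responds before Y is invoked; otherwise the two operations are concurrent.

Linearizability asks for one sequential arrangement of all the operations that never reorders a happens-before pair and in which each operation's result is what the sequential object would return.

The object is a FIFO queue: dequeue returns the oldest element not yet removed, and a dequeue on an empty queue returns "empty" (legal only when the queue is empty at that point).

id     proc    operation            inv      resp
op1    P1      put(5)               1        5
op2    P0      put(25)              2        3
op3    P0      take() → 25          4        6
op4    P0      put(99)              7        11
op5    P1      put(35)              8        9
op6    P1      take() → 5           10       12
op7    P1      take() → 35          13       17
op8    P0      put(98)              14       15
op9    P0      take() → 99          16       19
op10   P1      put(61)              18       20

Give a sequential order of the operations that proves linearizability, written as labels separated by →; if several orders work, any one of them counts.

after step 1 (op2 put(25)): queue <25>
after step 2 (op1 put(5)): queue <25,5>
after step 3 (op3 take() → 25): queue <5>
after step 4 (op4 put(99)): queue <5,99>
after step 5 (op5 put(35)): queue <5,99,35>
after step 6 (op6 take() → 5): queue <99,35>
after step 7 (op8 put(98)): queue <99,35,98>
after step 8 (op9 take() → 99): queue <35,98>
after step 9 (op7 take() → 35): queue <98>
after step 10 (op10 put(61)): queue <98,61>

op2 → op1 → op3 → op4 → op5 → op6 → op8 → op9 → op7 → op10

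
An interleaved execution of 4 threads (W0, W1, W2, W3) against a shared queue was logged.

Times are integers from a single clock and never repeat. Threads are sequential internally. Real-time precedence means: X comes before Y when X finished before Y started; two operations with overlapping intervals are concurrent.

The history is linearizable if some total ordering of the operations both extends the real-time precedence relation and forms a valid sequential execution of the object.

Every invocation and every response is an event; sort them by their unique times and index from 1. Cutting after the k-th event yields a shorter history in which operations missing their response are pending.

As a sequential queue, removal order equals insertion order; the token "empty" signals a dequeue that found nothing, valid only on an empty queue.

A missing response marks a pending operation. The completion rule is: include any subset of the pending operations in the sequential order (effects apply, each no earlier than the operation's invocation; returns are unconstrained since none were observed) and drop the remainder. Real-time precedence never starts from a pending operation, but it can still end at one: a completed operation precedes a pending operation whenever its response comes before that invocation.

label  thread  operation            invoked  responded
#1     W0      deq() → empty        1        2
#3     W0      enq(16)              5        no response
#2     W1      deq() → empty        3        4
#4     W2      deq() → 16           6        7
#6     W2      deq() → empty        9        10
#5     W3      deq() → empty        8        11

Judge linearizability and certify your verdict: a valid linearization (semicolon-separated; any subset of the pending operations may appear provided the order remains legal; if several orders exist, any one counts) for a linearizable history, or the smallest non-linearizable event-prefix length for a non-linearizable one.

linearizable — witness: #1; #2; #3; #4; #5; #6

step 1: #1 deq() → empty — queue <>
step 2: #2 deq() → empty — queue <>
step 3: #3 enq(16) (pending, included) — queue <16>
step 4: #4 deq() → 16 — queue <>
step 5: #5 deq() → empty — queue <>
step 6: #6 deq() → empty — queue <>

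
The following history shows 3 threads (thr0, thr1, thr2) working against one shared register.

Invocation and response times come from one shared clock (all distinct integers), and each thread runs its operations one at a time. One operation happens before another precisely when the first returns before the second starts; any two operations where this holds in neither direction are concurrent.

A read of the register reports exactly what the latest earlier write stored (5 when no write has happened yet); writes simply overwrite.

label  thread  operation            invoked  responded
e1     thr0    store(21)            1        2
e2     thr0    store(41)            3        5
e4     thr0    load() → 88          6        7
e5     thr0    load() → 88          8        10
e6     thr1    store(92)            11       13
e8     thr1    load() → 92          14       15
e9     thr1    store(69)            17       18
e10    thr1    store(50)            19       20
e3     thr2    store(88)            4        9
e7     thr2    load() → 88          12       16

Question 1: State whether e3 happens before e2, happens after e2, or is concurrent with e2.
e3 spans [4,9], e2 spans [3,5]
the intervals overlap in both directions

concurrent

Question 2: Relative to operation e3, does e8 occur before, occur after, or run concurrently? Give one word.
e8 spans [14,15], e3 spans [4,9]
resp(e3)=9 < inv(e8)=14

after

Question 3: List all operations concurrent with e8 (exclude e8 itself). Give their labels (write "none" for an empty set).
concurrent with e8 ([14,15]): every op whose interval crosses 14..15
e1 [1,2]: before
e2 [3,5]: before
e3 [4,9]: before
e4 [6,7]: before
e5 [8,10]: before
e6 [11,13]: before
e7 [12,16]: concurrent
e9 [17,18]: after
e10 [19,20]: after

e7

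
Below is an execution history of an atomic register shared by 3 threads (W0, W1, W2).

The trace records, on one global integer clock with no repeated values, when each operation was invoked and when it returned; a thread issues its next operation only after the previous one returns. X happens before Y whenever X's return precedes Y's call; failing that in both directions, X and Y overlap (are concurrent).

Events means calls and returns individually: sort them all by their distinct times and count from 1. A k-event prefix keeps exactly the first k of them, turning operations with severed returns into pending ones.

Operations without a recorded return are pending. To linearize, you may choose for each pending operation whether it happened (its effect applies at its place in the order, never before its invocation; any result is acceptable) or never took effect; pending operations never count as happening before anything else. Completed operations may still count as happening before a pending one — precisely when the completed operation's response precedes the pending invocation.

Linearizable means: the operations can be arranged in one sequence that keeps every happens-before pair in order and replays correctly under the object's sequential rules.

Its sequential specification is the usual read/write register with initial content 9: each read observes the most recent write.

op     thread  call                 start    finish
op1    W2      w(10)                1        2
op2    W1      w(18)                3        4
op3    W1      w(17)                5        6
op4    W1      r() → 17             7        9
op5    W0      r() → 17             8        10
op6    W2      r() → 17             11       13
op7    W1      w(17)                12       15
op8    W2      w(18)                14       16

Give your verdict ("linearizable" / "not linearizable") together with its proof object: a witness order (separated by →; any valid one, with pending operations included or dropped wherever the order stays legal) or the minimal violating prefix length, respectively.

linearizable — witness: op1 → op2 → op3 → op4 → op5 → op6 → op7 → op8

after step 1 (op1 w(10)): value 10
after step 2 (op2 w(18)): value 18
after step 3 (op3 w(17)): value 17
after step 4 (op4 r() → 17): value 17
after step 5 (op5 r() → 17): value 17
after step 6 (op6 r() → 17): value 17
after step 7 (op7 w(17)): value 17
after step 8 (op8 w(18)): value 18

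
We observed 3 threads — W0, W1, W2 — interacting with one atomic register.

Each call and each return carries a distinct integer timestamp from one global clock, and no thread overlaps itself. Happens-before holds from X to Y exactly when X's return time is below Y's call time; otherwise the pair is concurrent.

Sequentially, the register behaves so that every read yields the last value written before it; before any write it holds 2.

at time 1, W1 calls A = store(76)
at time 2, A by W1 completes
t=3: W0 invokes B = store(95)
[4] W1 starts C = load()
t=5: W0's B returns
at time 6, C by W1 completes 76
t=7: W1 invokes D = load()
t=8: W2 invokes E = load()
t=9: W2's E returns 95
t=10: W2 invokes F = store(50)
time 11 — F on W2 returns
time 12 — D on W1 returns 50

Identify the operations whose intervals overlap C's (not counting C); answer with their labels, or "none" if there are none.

B

concurrent with C ([4,6]): every op whose interval crosses 4..6
A [1,2]: before
B [3,5]: concurrent
D [7,12]: after
E [8,9]: after
F [10,11]: after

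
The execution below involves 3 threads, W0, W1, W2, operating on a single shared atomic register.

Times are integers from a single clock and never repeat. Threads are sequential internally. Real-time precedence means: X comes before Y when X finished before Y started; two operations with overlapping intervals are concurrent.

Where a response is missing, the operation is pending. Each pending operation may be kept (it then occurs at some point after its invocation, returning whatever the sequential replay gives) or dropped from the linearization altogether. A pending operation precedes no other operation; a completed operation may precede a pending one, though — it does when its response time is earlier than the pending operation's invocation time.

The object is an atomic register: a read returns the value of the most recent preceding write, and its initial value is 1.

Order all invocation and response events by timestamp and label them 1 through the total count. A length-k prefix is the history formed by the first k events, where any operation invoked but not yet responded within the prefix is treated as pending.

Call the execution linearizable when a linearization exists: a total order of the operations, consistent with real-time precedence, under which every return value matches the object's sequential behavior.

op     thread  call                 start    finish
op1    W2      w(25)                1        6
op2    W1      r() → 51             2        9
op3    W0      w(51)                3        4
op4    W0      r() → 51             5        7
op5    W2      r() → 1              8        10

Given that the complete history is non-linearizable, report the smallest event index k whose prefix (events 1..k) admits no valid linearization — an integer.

10

events 1..9 are linearizable; a witness order is op1, op3, op2, op4:
after step 1 (op1 w(25)): value 25
after step 2 (op3 w(51)): value 51
after step 3 (op2 r() → 51): value 51
after step 4 (op4 r() → 51): value 51
include event 10 — op5 responding at 10 — and every candidate order breaks
for example op1, op2, op3, op4, op5 fails at step 2: op2 r() → 51 is not legal there
for example op1, op3, op2, op4, op5 fails at step 5: op5 r() → 1 is not legal there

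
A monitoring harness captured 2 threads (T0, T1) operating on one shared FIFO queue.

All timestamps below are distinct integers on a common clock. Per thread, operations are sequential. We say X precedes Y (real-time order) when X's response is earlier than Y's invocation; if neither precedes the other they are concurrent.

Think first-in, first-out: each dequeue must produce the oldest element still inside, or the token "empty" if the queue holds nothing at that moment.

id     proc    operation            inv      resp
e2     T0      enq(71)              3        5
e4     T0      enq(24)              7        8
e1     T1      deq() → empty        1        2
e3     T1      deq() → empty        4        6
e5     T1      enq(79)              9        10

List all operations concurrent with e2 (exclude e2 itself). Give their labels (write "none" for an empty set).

concurrent with e2 ([3,5]): every op whose interval crosses 3..5
e1 [1,2]: before
e3 [4,6]: concurrent
e4 [7,8]: after
e5 [9,10]: after

e3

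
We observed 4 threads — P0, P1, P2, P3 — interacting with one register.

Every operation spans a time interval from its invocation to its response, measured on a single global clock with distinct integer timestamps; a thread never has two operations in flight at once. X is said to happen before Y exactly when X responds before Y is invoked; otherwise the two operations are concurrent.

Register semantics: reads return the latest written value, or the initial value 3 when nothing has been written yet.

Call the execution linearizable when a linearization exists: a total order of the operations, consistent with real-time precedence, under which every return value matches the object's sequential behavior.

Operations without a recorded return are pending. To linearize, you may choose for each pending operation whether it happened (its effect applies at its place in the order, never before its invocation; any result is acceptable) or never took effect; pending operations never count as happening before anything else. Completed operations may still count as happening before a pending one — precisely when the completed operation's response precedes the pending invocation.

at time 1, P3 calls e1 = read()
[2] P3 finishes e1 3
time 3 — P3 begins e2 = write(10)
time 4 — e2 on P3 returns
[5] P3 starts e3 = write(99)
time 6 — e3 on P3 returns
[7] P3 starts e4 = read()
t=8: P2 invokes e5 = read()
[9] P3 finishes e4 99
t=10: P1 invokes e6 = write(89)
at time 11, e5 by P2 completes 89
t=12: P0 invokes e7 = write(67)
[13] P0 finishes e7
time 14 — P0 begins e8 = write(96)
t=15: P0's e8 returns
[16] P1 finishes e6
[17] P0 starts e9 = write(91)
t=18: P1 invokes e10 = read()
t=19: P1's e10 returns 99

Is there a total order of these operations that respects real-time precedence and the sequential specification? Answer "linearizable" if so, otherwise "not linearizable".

not linearizable

through event 18 a valid linearization exists; event 19 (e10 responding at time 19) ends that
checked exhaustively: 7 real-time-consistent orders of 9 completed operations, zero legal register replays
every completion of the 1 pending operation (e9) was checked; none linearizes
for example e1, e2, e3, e4, e5, e6, e7, e8, e10 (pending dropped) fails at step 5: e5 read() → 89 is not legal there
for example e1, e2, e3, e4, e5, e7, e6, e8, e10 (pending dropped) fails at step 5: e5 read() → 89 is not legal there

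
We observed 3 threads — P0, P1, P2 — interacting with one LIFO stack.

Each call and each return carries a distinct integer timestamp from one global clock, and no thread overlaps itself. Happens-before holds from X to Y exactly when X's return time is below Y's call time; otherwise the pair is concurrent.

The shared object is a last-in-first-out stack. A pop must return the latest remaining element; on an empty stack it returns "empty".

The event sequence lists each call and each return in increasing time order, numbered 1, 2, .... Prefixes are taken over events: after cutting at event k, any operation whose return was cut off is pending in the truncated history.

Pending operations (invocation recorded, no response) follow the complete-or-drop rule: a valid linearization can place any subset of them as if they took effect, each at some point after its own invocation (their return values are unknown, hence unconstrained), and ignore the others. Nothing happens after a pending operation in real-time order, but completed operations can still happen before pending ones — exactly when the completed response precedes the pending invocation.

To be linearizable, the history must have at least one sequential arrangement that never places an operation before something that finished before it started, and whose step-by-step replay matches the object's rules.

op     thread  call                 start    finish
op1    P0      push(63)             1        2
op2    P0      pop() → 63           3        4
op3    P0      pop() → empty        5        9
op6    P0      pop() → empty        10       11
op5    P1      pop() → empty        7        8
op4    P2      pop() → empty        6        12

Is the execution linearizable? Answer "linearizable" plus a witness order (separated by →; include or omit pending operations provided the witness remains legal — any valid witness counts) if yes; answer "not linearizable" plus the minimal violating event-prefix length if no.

step 1: op1 push(63) — stack <63>
step 2: op2 pop() → 63 — stack <>
step 3: op3 pop() → empty — stack <>
step 4: op4 pop() → empty — stack <>
step 5: op5 pop() → empty — stack <>
step 6: op6 pop() → empty — stack <>

linearizable — witness: op1 → op2 → op3 → op4 → op5 → op6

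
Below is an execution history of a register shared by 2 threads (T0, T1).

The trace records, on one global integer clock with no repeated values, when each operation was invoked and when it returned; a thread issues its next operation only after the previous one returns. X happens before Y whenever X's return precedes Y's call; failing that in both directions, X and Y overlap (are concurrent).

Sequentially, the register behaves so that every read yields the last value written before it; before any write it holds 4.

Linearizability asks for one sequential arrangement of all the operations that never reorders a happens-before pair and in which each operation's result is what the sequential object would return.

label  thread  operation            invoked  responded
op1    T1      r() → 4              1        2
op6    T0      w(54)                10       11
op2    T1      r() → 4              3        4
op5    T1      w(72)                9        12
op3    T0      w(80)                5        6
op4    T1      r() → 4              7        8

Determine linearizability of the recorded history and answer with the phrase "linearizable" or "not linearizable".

events 1..7 are fine; event 8 — the response of op4 at time 8 — makes the prefix non-linearizable
exhaustive check: the 4 completed register ops admit one real-time order; illegal
sample order op1, op2, op3, op4 stalls at step 4 — op4 r() → 4 has no legal effect

not linearizable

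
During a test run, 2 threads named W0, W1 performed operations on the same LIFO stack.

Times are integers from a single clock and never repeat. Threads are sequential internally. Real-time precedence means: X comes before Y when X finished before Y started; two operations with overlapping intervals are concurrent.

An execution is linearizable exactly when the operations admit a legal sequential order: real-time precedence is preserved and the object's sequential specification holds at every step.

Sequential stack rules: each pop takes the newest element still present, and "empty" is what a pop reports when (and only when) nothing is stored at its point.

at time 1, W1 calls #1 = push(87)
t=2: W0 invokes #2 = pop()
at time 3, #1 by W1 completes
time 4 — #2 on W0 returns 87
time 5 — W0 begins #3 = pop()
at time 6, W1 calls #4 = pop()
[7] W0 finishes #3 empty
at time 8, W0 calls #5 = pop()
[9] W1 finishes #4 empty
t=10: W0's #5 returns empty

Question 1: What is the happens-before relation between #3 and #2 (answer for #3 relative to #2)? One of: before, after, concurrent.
after

#3 spans [5,7], #2 spans [2,4]
resp(#2)=4 < inv(#3)=5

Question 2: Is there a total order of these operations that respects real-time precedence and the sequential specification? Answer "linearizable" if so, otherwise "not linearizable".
linearizable

witness order: #1, #2, #3, #4, #5
step 1: #1 push(87) — stack <87>
step 2: #2 pop() → 87 — stack <>
step 3: #3 pop() → empty — stack <>
step 4: #4 pop() → empty — stack <>
step 5: #5 pop() → empty — stack <>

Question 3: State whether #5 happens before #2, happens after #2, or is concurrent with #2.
after

#5 spans [8,10], #2 spans [2,4]
resp(#2)=4 < inv(#5)=8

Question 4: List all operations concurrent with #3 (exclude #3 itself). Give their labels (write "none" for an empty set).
#4

#3 spans [5,7]; an op avoiding the whole window 5..7 is ordered, any other is concurrent
#1 [1,3]: before
#2 [2,4]: before
#4 [6,9]: concurrent
#5 [8,10]: after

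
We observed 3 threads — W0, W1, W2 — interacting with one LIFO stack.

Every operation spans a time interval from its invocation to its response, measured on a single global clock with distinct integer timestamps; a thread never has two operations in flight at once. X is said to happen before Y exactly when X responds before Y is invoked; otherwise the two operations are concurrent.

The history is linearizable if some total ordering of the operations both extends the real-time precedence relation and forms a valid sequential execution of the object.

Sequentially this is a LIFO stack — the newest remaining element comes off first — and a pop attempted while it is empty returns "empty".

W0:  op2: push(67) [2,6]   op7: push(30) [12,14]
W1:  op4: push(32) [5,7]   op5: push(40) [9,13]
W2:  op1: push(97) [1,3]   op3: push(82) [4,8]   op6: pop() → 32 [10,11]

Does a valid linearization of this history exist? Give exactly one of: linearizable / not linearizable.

linearizable

witness order: op1, op2, op3, op4, op6, op5, op7
step 1: op1 push(97) — stack <97>
step 2: op2 push(67) — stack <97,67>
step 3: op3 push(82) — stack <97,67,82>
step 4: op4 push(32) — stack <97,67,82,32>
step 5: op6 pop() → 32 — stack <97,67,82>
step 6: op5 push(40) — stack <97,67,82,40>
step 7: op7 push(30) — stack <97,67,82,40,30>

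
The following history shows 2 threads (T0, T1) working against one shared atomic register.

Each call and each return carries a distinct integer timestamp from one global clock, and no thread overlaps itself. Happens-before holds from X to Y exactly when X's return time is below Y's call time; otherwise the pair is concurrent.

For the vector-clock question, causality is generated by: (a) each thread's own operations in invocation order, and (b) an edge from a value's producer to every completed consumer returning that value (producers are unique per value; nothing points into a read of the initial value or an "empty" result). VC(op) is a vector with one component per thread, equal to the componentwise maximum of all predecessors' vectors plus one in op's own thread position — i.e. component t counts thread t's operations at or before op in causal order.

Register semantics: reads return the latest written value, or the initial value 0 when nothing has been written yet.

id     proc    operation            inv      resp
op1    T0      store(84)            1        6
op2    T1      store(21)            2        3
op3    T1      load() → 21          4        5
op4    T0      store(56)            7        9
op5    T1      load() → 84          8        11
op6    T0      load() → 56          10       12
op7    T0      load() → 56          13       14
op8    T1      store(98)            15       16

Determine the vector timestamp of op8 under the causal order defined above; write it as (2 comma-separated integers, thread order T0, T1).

no predecessors for op2 (invoked 2): T1 increments from zero → (0, 1)
no predecessors for op1 (invoked 1): T0 increments from zero → (1, 0)
op3, invoked 4, takes VC(op2)=(0, 1) under max, adds 1 for T1 → (0, 2)
op4, invoked 7, takes VC(op1)=(1, 0) under max, adds 1 for T0 → (2, 0)
op6, invoked 10, takes VC(op4)=(2, 0) under max, adds 1 for T0 → (3, 0)
op5, invoked 8, takes VC(op1)=(1, 0), VC(op3)=(0, 2) under max, adds 1 for T1 → (1, 3)
op7, invoked 13, takes VC(op4)=(2, 0), VC(op6)=(3, 0) under max, adds 1 for T0 → (4, 0)
op8, invoked 15, takes VC(op5)=(1, 3) under max, adds 1 for T1 → (1, 4)
target: VC(op8) = (1, 4)

(1, 4)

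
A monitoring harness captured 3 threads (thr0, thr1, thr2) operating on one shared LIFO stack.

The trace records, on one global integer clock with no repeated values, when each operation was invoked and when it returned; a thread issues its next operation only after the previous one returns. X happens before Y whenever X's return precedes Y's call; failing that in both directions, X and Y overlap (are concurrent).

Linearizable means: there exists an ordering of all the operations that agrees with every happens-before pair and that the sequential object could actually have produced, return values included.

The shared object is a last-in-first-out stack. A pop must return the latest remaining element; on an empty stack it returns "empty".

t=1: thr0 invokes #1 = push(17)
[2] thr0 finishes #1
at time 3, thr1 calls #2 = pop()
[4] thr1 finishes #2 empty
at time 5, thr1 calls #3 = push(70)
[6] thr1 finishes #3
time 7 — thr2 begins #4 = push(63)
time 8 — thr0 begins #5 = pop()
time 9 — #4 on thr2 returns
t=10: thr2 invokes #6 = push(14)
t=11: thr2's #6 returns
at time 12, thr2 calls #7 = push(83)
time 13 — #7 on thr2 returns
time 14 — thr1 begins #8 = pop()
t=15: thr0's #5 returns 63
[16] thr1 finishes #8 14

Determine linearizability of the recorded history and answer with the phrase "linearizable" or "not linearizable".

prefix check: 1..3 passes, 1..4 fails once #2's time-4 response joins
a single order respects real time; the 2 completed LIFO stack operations fail replay along it
for example #1, #2 fails at step 2: #2 pop() → empty is not legal there

not linearizable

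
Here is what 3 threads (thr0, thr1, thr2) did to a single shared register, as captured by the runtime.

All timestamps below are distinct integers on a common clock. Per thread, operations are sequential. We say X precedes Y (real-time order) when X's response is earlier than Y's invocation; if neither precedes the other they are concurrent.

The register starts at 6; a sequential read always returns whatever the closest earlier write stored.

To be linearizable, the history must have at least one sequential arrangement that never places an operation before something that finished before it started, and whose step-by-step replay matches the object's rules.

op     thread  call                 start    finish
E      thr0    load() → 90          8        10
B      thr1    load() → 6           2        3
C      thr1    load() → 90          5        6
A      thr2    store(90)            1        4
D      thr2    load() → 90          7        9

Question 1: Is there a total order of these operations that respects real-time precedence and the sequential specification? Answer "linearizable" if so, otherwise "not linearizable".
linearizable

a witness: B, A, C, D, E
step 1: B load() → 6 — value 6
step 2: A store(90) — value 90
step 3: C load() → 90 — value 90
step 4: D load() → 90 — value 90
step 5: E load() → 90 — value 90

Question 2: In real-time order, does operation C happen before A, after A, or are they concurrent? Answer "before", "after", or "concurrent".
after

C spans [5,6], A spans [1,4]
resp(A)=4 < inv(C)=5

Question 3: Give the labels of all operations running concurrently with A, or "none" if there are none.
B

overlap test against A [1,4]: concurrent iff the interval meets 1..4
B [2,3]: concurrent
C [5,6]: after
D [7,9]: after
E [8,10]: after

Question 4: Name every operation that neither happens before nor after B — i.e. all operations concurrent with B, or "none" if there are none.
A

B spans [2,3]; an op avoiding the whole window 2..3 is ordered, any other is concurrent
A [1,4]: concurrent
C [5,6]: after
D [7,9]: after
E [8,10]: after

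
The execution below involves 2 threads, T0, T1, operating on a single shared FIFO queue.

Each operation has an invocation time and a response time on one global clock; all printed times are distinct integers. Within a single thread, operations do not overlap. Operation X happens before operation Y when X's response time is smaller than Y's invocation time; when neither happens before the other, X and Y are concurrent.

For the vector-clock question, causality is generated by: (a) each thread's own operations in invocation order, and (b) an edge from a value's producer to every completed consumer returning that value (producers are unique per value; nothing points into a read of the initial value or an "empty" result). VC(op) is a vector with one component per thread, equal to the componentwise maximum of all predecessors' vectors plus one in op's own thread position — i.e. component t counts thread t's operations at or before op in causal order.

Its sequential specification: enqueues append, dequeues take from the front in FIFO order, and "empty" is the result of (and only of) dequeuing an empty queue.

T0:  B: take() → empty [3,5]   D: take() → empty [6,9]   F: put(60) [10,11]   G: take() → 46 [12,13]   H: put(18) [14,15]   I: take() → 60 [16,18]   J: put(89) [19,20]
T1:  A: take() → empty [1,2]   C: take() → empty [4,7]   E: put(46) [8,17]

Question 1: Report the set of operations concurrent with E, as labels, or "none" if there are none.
D, F, G, H, I

overlap test against E [8,17]: concurrent iff the interval meets 8..17
A [1,2]: before
B [3,5]: before
C [4,7]: before
D [6,9]: concurrent
F [10,11]: concurrent
G [12,13]: concurrent
H [14,15]: concurrent
I [16,18]: concurrent
J [19,20]: after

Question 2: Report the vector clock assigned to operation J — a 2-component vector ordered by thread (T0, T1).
(7, 3)

no predecessors for A (invoked 1): T1 increments from zero → (0, 1)
no predecessors for B (invoked 3): T0 increments from zero → (1, 0)
C (invocation 4): componentwise max over VC(A)=(0, 1), +1 at T1, giving (0, 2)
D (invocation 6): componentwise max over VC(B)=(1, 0), +1 at T0, giving (2, 0)
E (invocation 8): componentwise max over VC(C)=(0, 2), +1 at T1, giving (0, 3)
F (invocation 10): componentwise max over VC(D)=(2, 0), +1 at T0, giving (3, 0)
G (invocation 12): componentwise max over VC(E)=(0, 3), VC(F)=(3, 0), +1 at T0, giving (4, 3)
H (invocation 14): componentwise max over VC(G)=(4, 3), +1 at T0, giving (5, 3)
I (invocation 16): componentwise max over VC(F)=(3, 0), VC(H)=(5, 3), +1 at T0, giving (6, 3)
J (invocation 19): componentwise max over VC(I)=(6, 3), +1 at T0, giving (7, 3)
target: VC(J) = (7, 3)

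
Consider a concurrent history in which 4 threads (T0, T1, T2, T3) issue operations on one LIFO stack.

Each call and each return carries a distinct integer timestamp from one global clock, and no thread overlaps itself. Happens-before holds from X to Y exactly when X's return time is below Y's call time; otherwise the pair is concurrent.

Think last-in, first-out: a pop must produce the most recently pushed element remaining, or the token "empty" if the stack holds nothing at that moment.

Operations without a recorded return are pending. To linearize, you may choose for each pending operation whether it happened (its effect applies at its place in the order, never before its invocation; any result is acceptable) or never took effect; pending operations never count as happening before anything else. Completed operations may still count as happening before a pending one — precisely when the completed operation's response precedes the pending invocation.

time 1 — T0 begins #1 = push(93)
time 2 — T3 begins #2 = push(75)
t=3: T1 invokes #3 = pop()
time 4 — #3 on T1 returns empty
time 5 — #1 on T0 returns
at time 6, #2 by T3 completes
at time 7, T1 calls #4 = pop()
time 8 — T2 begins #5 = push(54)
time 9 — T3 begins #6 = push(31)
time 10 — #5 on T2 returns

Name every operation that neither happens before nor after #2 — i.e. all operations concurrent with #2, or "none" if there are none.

#1, #3

overlap test against #2 [2,6]: concurrent iff the interval meets 2..6
#1 [1,5]: concurrent
#3 [3,4]: concurrent
#4 [7,…): after
#5 [8,10]: after
#6 [9,…): after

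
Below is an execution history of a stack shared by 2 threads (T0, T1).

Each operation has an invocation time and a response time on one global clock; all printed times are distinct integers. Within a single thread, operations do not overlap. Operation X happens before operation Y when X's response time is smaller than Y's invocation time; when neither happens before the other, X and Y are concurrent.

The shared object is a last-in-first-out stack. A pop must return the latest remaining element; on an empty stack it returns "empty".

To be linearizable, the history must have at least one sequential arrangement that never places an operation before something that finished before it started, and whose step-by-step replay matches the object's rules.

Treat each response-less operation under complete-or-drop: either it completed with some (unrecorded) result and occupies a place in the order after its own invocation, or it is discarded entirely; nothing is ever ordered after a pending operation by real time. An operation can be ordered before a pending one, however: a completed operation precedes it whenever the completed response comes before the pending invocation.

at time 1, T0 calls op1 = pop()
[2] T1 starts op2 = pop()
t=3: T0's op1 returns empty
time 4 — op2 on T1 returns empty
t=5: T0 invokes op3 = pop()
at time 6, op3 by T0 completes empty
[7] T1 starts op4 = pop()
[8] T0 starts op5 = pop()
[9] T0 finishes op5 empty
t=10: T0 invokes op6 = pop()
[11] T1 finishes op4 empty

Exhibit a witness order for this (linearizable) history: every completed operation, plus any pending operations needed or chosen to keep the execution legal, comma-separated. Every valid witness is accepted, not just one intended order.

op1, op2, op3, op4, op5

1. op1 pop() → empty, leaving stack <>
2. op2 pop() → empty, leaving stack <>
3. op3 pop() → empty, leaving stack <>
4. op4 pop() → empty, leaving stack <>
5. op5 pop() → empty, leaving stack <>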